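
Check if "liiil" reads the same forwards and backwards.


Word: "liiil"
Reversed: "liiil"
Forward == Backward? liiil == liiil
Palindrome = Yes


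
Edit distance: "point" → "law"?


Word 1: "point" (length 5)
Word 2: "law" (length 3)
One optimal edit sequence (insert/delete/substitute each cost 1):
  1. delete 'p'  (+1)
  2. delete 'o'  (+1)
  3. substitute 'i' -> 'l'  (+1)
  4. substitute 'n' -> 'a'  (+1)
  5. substitute 't' -> 'w'  (+1)
Total edit operations: 5
Edit distance = 5


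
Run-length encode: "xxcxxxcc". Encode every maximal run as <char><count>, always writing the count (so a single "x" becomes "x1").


String: "xxcxxxcc"
Scanning for consecutive runs:
  'x' x 2
  'c' x 1
  'x' x 3
  'c' x 2
RLE = "x2c1x3c2"


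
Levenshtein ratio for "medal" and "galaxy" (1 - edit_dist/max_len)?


Word 1: "medal" (length 5)
Word 2: "galaxy" (length 6)
One optimal edit sequence:
  1. substitute 'm' -> 'g'  (+1)
  2. substitute 'e' -> 'a'  (+1)
  3. substitute 'd' -> 'l'  (+1)
  4. keep 'a'
  5. insert 'x'  (+1)
  6. substitute 'l' -> 'y'  (+1)
Edit distance = 5
Max length = max(5, 6) = 6
Similarity = 1 - 5/6
= 0.1667


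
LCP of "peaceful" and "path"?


Word 1: "peaceful"
Word 2: "path"
Comparing from start:
  Pos 0: 'p' == 'p'
  Pos 1: 'e' != 'a' (stop)
LCP = "p" (length 1)


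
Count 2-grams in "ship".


Word: "ship" (length 4)
Number of 2-grams = length - 2 + 1 = 4 - 2 + 1
= 3


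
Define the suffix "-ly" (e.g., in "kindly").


Suffix: -ly
Example: kindly = kind + -ly
Meaning = in a manner


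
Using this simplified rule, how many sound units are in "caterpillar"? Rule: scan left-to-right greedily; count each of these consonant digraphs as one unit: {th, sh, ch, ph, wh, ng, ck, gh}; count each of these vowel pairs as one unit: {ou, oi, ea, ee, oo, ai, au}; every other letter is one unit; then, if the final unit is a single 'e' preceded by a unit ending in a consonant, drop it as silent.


Word: "caterpillar" (11 letters)
Left-to-right scan:
  [1] 'c' (letter)
  [2] 'a' (letter)
  [3] 't' (letter)
  [4] 'e' (letter)
  [5] 'r' (letter)
  [6] 'p' (letter)
  [7] 'i' (letter)
  [8] 'l' (letter)
  [9] 'l' (letter)
  [10] 'a' (letter)
  [11] 'r' (letter)
Units from scan: 11
Sound units = 11 units


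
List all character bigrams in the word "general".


Word: "general" (length 7)
Number of bigrams = 7 - 2 + 1 = 6
  Position 0: "ge"
  Position 1: "en"
  Position 2: "ne"
  Position 3: "er"
  Position 4: "ra"
  Position 5: "al"
Bigrams = "ge", "en", "ne", "er", "ra", "al"


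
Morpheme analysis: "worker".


Word: "worker"
Morphemes: work / -er
Each morpheme carries meaning
= 2 morphemes


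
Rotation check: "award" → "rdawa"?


Word: "award", Candidate: "rdawa"
Method: check if candidate is substring of word+word
"awardaward" contains "rdawa"? Yes
Is rotation = Yes


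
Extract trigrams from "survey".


Word: "survey" (length 6)
Number of trigrams = 6 - 3 + 1 = 4
  Position 0: "sur"
  Position 1: "urv"
  Position 2: "rve"
  Position 3: "vey"
Trigrams = "sur", "urv", "rve", "vey"


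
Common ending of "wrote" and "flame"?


Word 1: "wrote"
Word 2: "flame"
Comparing from end:
  Pos -1: 'e' == 'e'
  Pos -2: 't' != 'm' (stop)
LCS = "e" (length 1)


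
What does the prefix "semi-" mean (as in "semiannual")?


Prefix: semi-
Example: semiannual = semi- + annual
Meaning = half


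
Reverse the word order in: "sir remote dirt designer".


Original: "sir remote dirt designer"
Words (1..n): sir | remote | dirt | designer
Reversed (n..1): designer | dirt | remote | sir
Result = "designer dirt remote sir"


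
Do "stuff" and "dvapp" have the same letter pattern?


Pattern of "stuff": [0, 1, 2, 3, 3]
Pattern of "dvapp": [0, 1, 2, 3, 3]
Patterns match
Same pattern = Yes


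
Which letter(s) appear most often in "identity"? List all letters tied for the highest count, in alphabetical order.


Word: "identity"
Letter counts:
  'd': 1
  'e': 1
  'i': 2
  'n': 1
  't': 2
  'y': 1
Maximum count = 2
Most frequent = 'i', 't' (2 times each)


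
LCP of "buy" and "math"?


Word 1: "buy"
Word 2: "math"
Comparing from start:
  Pos 0: 'b' != 'm' (stop)
LCP = "" (length 0)


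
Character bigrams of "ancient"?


Word: "ancient" (length 7)
Number of bigrams = 7 - 2 + 1 = 6
  Position 0: "an"
  Position 1: "nc"
  Position 2: "ci"
  Position 3: "ie"
  Position 4: "en"
  Position 5: "nt"
Bigrams = "an", "nc", "ci", "ie", "en", "nt"


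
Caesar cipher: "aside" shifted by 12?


Word: "aside"
Shift: 12
Each letter → (letter + shift) mod 26:
  'a' (0) + 12 = 12 → 'm'
  's' (18) + 12 = 4 → 'e'
  'i' (8) + 12 = 20 → 'u'
  'd' (3) + 12 = 15 → 'p'
  'e' (4) + 12 = 16 → 'q'
Result = "meupq"


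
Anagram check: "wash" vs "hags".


Word 1: "wash" → sorted: ahsw
Word 2: "hags" → sorted: aghs
Same letters? ahsw != aghs
Anagram = No


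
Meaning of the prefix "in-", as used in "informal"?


Prefix: in-
Example: informal = in- + formal
Meaning = not / into


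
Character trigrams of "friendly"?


Word: "friendly" (length 8)
Number of trigrams = 8 - 3 + 1 = 6
  Position 0: "fri"
  Position 1: "rie"
  Position 2: "ien"
  Position 3: "end"
  Position 4: "ndl"
  Position 5: "dly"
Trigrams = "fri", "rie", "ien", "end", "ndl", "dly"


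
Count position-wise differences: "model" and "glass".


Comparing character by character (same length = 5):
  Pos 0: 'm' vs 'g' !=
  Pos 1: 'o' vs 'l' !=
  Pos 2: 'd' vs 'a' !=
  Pos 3: 'e' vs 's' !=
  Pos 4: 'l' vs 's' !=
Hamming distance = 5


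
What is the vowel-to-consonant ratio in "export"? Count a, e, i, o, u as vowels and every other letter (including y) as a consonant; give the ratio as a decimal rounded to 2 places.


Word: "export"
Vowels (a,e,i,o,u): 2
Consonants: 4
Ratio = 2/4
= 0.50


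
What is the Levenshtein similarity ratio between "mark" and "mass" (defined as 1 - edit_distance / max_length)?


Word 1: "mark" (length 4)
Word 2: "mass" (length 4)
One optimal edit sequence:
  1. keep 'm'
  2. keep 'a'
  3. substitute 'r' -> 's'  (+1)
  4. substitute 'k' -> 's'  (+1)
Edit distance = 2
Max length = max(4, 4) = 4
Similarity = 1 - 2/4
= 0.5000


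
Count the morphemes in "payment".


Word: "payment"
Morphemes: pay / -ment
Each morpheme carries meaning
= 2 morphemes


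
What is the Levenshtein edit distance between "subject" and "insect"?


Word 1: "subject" (length 7)
Word 2: "insect" (length 6)
One optimal edit sequence (insert/delete/substitute each cost 1):
  1. delete 's'  (+1)
  2. substitute 'u' -> 'i'  (+1)
  3. substitute 'b' -> 'n'  (+1)
  4. substitute 'j' -> 's'  (+1)
  5. keep 'e'
  6. keep 'c'
  7. keep 't'
Total edit operations: 4
Edit distance = 4


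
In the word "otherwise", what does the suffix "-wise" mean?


Suffix: -wise
Example: otherwise = other + -wise
Meaning = in the manner of


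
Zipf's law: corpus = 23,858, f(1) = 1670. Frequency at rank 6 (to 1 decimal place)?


Zipf's law: f(r) = f(1) / r
f(1) = 1670
f(6) = 1670 / 6
= 278.3 occurrences


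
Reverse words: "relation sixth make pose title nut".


Original: "relation sixth make pose title nut"
Words (1..n): relation | sixth | make | pose | title | nut
Reversed (n..1): nut | title | pose | make | sixth | relation
Result = "nut title pose make sixth relation"


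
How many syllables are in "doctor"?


Word: "doctor"
Syllable breakdown: doc / tor
Counting: 2 parts
= 2 syllables


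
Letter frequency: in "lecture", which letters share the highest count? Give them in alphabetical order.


Word: "lecture"
Letter counts:
  'c': 1
  'e': 2
  'l': 1
  'r': 1
  't': 1
  'u': 1
Maximum count = 2
Most frequent = 'e' (2 times each)


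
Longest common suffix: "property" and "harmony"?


Word 1: "property"
Word 2: "harmony"
Comparing from end:
  Pos -1: 'y' == 'y'
  Pos -2: 't' != 'n' (stop)
LCS = "y" (length 1)


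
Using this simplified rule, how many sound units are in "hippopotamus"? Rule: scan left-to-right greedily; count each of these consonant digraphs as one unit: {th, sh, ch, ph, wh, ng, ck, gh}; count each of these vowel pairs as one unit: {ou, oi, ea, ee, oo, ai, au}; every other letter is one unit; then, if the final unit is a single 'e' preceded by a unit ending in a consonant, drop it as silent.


Word: "hippopotamus" (12 letters)
Left-to-right scan:
  [1] 'h' (letter)
  [2] 'i' (letter)
  [3] 'p' (letter)
  [4] 'p' (letter)
  [5] 'o' (letter)
  [6] 'p' (letter)
  [7] 'o' (letter)
  [8] 't' (letter)
  [9] 'a' (letter)
  [10] 'm' (letter)
  [11] 'u' (letter)
  [12] 's' (letter)
Units from scan: 12
Sound units = 12 units


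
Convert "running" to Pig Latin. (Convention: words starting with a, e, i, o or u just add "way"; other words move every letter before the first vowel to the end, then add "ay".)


Word: "running"
Starts with consonant(s) → move to end, add 'ay'
Consonant cluster: "r"
Pig Latin = "unningray"


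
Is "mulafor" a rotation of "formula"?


Word: "formula", Candidate: "mulafor"
Method: check if candidate is substring of word+word
"formulaformula" contains "mulafor"? Yes
Is rotation = Yes


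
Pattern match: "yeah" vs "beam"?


Pattern of "yeah": [0, 1, 2, 3]
Pattern of "beam": [0, 1, 2, 3]
Patterns match
Same pattern = Yes


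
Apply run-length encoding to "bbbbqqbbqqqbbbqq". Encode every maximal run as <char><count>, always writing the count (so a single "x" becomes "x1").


String: "bbbbqqbbqqqbbbqq"
Scanning for consecutive runs:
  'b' x 4
  'q' x 2
  'b' x 2
  'q' x 3
  'b' x 3
  'q' x 2
RLE = "b4q2b2q3b3q2"


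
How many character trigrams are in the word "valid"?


Word: "valid" (length 5)
Number of 3-grams = length - 3 + 1 = 5 - 3 + 1
= 3


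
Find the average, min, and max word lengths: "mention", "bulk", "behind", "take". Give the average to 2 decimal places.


Lengths: "mention"=7, "bulk"=4, "behind"=6, "take"=4
Sum = 21, Count = 4
Average = 21/4 = 5.25
= avg=5.25, min=4, max=7


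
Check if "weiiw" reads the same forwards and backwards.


Word: "weiiw"
Reversed: "wiiew"
Forward == Backward? weiiw != wiiew
Palindrome = No


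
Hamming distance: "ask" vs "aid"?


Comparing character by character (same length = 3):
  Pos 0: 'a' vs 'a' =
  Pos 1: 's' vs 'i' !=
  Pos 2: 'k' vs 'd' !=
Hamming distance = 2


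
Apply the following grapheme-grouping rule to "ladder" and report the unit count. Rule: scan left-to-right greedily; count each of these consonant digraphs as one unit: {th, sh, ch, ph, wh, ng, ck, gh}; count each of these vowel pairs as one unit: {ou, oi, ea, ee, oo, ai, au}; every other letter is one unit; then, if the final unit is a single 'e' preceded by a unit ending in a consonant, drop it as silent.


Word: "ladder" (6 letters)
Left-to-right scan:
  (1) 'l' (letter)
  (2) 'a' (letter)
  (3) 'd' (letter)
  (4) 'd' (letter)
  (5) 'e' (letter)
  (6) 'r' (letter)
Units from scan: 6
Sound units = 6 units


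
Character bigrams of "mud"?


Word: "mud" (length 3)
Number of bigrams = 3 - 2 + 1 = 2
  Position 0: "mu"
  Position 1: "ud"
Bigrams = "mu", "ud"


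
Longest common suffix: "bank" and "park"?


Word 1: "bank"
Word 2: "park"
Comparing from end:
  Pos -1: 'k' == 'k'
  Pos -2: 'n' != 'r' (stop)
LCS = "k" (length 1)


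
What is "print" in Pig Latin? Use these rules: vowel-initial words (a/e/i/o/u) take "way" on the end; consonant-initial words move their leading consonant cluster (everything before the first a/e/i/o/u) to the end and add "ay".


Word: "print"
Starts with consonant(s) → move to end, add 'ay'
Consonant cluster: "pr"
Pig Latin = "intpray"


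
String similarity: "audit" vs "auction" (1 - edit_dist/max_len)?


Word 1: "audit" (length 5)
Word 2: "auction" (length 7)
One optimal edit sequence:
  1. keep 'a'
  2. keep 'u'
  3. insert 'c'  (+1)
  4. substitute 'd' -> 't'  (+1)
  5. keep 'i'
  6. insert 'o'  (+1)
  7. substitute 't' -> 'n'  (+1)
Edit distance = 4
Max length = max(5, 7) = 7
Similarity = 1 - 4/7
= 0.4286


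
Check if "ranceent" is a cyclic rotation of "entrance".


Word: "entrance", Candidate: "ranceent"
Method: check if candidate is substring of word+word
"entranceentrance" contains "ranceent"? Yes
Is rotation = Yes


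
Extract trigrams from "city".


Word: "city" (length 4)
Number of trigrams = 4 - 3 + 1 = 2
  Position 0: "cit"
  Position 1: "ity"
Trigrams = "cit", "ity"


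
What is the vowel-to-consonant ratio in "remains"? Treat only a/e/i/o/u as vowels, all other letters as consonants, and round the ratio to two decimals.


Word: "remains"
Vowels (a,e,i,o,u): 3
Consonants: 4
Ratio = 3/4
= 0.75


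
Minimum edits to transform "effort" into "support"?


Word 1: "effort" (length 6)
Word 2: "support" (length 7)
One optimal edit sequence (insert/delete/substitute each cost 1):
  1. insert 's'  (+1)
  2. substitute 'e' -> 'u'  (+1)
  3. substitute 'f' -> 'p'  (+1)
  4. substitute 'f' -> 'p'  (+1)
  5. keep 'o'
  6. keep 'r'
  7. keep 't'
Total edit operations: 4
Edit distance = 4


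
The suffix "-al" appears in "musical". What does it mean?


Suffix: -al
As in: musical -> music + -al
Meaning = relating to


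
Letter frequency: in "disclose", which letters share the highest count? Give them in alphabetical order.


Word: "disclose"
Letter counts:
  'c': 1
  'd': 1
  'e': 1
  'i': 1
  'l': 1
  'o': 1
  's': 2
Maximum count = 2
Most frequent = 's' (2 times each)


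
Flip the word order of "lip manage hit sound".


Original: "lip manage hit sound"
Words (1..n): lip | manage | hit | sound
Reversed (n..1): sound | hit | manage | lip
Result = "sound hit manage lip"


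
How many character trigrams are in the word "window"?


Word: "window" (length 6)
Number of 3-grams = length - 3 + 1 = 6 - 3 + 1
= 4


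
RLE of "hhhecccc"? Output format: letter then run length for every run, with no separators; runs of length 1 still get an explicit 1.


String: "hhhecccc"
Scanning for consecutive runs:
  'h' x 3
  'e' x 1
  'c' x 4
RLE = "h3e1c4"


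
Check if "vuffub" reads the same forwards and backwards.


Word: "vuffub"
Reversed: "buffuv"
Forward == Backward? vuffub != buffuv
Palindrome = No


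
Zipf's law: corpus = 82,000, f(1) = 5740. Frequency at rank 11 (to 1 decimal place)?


Zipf's law: f(r) = f(1) / r
f(1) = 5740
f(11) = 5740 / 11
= 521.8 occurrences


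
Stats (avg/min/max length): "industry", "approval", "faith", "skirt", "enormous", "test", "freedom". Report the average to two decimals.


Lengths: "industry"=8, "approval"=8, "faith"=5, "skirt"=5, "enormous"=8, "test"=4, "freedom"=7
Sum = 45, Count = 7
Average = 45/7 = 6.43
= avg=6.43, min=4, max=8


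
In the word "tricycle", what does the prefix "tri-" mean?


Prefix: tri-
Example: tricycle (tri- + cycle)
Meaning = three


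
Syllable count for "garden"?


Word: "garden"
Syllable breakdown: gar / den
Counting: 2 parts
= 2 syllables


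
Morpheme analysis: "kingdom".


Word: "kingdom"
Morphemes: king | -dom
Each morpheme carries meaning
= 2 morphemes


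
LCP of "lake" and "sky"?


Word 1: "lake"
Word 2: "sky"
Comparing from start:
  Pos 0: 'l' != 's' (stop)
LCP = "" (length 0)


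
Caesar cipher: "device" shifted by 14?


Word: "device"
Shift: 14
Each letter → (letter + shift) mod 26:
  'd' (3) + 14 = 17 → 'r'
  'e' (4) + 14 = 18 → 's'
  'v' (21) + 14 = 9 → 'j'
  'i' (8) + 14 = 22 → 'w'
  'c' (2) + 14 = 16 → 'q'
  'e' (4) + 14 = 18 → 's'
Result = "rsjwqs"


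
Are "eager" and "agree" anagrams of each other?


Word 1: "eager" → sorted: aeegr
Word 2: "agree" → sorted: aeegr
Same letters? aeegr == aeegr
Anagram = Yes


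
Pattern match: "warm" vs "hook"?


Pattern of "warm": [0, 1, 2, 3]
Pattern of "hook": [0, 1, 1, 2]
Patterns do not match
Same pattern = No


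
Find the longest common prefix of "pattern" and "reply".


Word 1: "pattern"
Word 2: "reply"
Comparing from start:
  Pos 0: 'p' != 'r' (stop)
LCP = "" (length 0)


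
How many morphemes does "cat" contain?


Word: "cat"
Morphemes: cat
Each morpheme carries meaning
= 1 morpheme


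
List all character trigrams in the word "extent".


Word: "extent" (length 6)
Number of trigrams = 6 - 3 + 1 = 4
  Position 0: "ext"
  Position 1: "xte"
  Position 2: "ten"
  Position 3: "ent"
Trigrams = "ext", "xte", "ten", "ent"


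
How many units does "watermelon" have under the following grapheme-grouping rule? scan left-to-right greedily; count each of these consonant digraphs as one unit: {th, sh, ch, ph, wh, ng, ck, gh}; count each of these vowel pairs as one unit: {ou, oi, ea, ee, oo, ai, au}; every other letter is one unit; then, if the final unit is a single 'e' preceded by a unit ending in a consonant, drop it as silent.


Word: "watermelon" (10 letters)
Left-to-right scan:
  1. 'w' (letter)
  2. 'a' (letter)
  3. 't' (letter)
  4. 'e' (letter)
  5. 'r' (letter)
  6. 'm' (letter)
  7. 'e' (letter)
  8. 'l' (letter)
  9. 'o' (letter)
  10. 'n' (letter)
Units from scan: 10
Sound units = 10 units


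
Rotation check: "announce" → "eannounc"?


Word: "announce", Candidate: "eannounc"
Method: check if candidate is substring of word+word
"announceannounce" contains "eannounc"? Yes
Is rotation = Yes


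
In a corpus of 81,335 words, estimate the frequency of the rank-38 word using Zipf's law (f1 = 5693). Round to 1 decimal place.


Zipf's law: f(r) = f(1) / r
f(1) = 5693
f(38) = 5693 / 38
= 149.8 occurrences


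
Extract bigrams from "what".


Word: "what" (length 4)
Number of bigrams = 4 - 2 + 1 = 3
  Position 0: "wh"
  Position 1: "ha"
  Position 2: "at"
Bigrams = "wh", "ha", "at"


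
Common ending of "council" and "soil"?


Word 1: "council"
Word 2: "soil"
Comparing from end:
  Pos -1: 'l' == 'l'
  Pos -2: 'i' == 'i'
  Pos -3: 'c' != 'o' (stop)
LCS = "il" (length 2)


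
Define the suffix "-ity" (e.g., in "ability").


Suffix: -ity
Example: ability = able + -ity, with a spelling change
Meaning = quality of


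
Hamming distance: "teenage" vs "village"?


Comparing character by character (same length = 7):
  Pos 0: 't' vs 'v' !=
  Pos 1: 'e' vs 'i' !=
  Pos 2: 'e' vs 'l' !=
  Pos 3: 'n' vs 'l' !=
  Pos 4: 'a' vs 'a' =
  Pos 5: 'g' vs 'g' =
  Pos 6: 'e' vs 'e' =
Hamming distance = 4


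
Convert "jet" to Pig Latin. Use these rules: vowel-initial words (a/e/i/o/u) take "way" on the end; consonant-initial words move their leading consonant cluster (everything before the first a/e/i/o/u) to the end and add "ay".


Word: "jet"
Starts with consonant(s) → move to end, add 'ay'
Consonant cluster: "j"
Pig Latin = "etjay"


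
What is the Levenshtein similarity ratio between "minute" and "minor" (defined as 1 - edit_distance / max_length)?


Word 1: "minute" (length 6)
Word 2: "minor" (length 5)
One optimal edit sequence:
  1. keep 'm'
  2. keep 'i'
  3. keep 'n'
  4. delete 'u'  (+1)
  5. substitute 't' -> 'o'  (+1)
  6. substitute 'e' -> 'r'  (+1)
Edit distance = 3
Max length = max(6, 5) = 6
Similarity = 1 - 3/6
= 0.5000


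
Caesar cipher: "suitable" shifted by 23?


Word: "suitable"
Shift: 23
Each letter → (letter + shift) mod 26:
  's' (18) + 23 = 15 → 'p'
  'u' (20) + 23 = 17 → 'r'
  'i' (8) + 23 = 5 → 'f'
  't' (19) + 23 = 16 → 'q'
  'a' (0) + 23 = 23 → 'x'
  'b' (1) + 23 = 24 → 'y'
  'l' (11) + 23 = 8 → 'i'
  'e' (4) + 23 = 1 → 'b'
Result = "prfqxyib"


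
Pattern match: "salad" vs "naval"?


Pattern of "salad": [0, 1, 2, 1, 3]
Pattern of "naval": [0, 1, 2, 1, 3]
Patterns match
Same pattern = Yes


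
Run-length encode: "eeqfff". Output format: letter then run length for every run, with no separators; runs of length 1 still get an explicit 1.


String: "eeqfff"
Scanning for consecutive runs:
  'e' x 2
  'q' x 1
  'f' x 3
RLE = "e2q1f3"


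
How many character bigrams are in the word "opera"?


Word: "opera" (length 5)
Number of 2-grams = length - 2 + 1 = 5 - 2 + 1
= 4


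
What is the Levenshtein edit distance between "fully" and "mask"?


Word 1: "fully" (length 5)
Word 2: "mask" (length 4)
One optimal edit sequence (insert/delete/substitute each cost 1):
  1. delete 'f'  (+1)
  2. substitute 'u' -> 'm'  (+1)
  3. substitute 'l' -> 'a'  (+1)
  4. substitute 'l' -> 's'  (+1)
  5. substitute 'y' -> 'k'  (+1)
Total edit operations: 5
Edit distance = 5


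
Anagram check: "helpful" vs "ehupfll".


Word 1: "helpful" → sorted: efhllpu
Word 2: "ehupfll" → sorted: efhllpu
Same letters? efhllpu == efhllpu
Anagram = Yes


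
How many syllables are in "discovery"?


Word: "discovery"
Syllable breakdown: dis / cov / er / y
Counting: 4 parts
= 4 syllables


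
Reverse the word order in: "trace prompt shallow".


Original: "trace prompt shallow"
Words (1..n): trace | prompt | shallow
Reversed (n..1): shallow | prompt | trace
Result = "shallow prompt trace"


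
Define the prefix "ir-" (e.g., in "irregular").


Prefix: ir-
Example: irregular = ir- + regular
Meaning = not


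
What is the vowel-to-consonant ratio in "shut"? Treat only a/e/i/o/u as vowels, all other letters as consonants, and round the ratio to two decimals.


Word: "shut"
Vowels (a,e,i,o,u): 1
Consonants: 3
Ratio = 1/3
= 0.33


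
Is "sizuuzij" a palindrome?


Word: "sizuuzij"
Reversed: "jizuuzis"
Forward == Backward? sizuuzij != jizuuzis
Palindrome = No


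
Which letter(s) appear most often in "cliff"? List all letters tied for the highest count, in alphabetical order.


Word: "cliff"
Letter counts:
  'c': 1
  'f': 2
  'i': 1
  'l': 1
Maximum count = 2
Most frequent = 'f' (2 times each)


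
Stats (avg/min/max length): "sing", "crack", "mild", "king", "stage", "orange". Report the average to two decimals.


Lengths: "sing"=4, "crack"=5, "mild"=4, "king"=4, "stage"=5, "orange"=6
Sum = 28, Count = 6
Average = 28/6 = 4.67
= avg=4.67, min=4, max=6


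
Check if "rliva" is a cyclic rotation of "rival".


Word: "rival", Candidate: "rliva"
Method: check if candidate is substring of word+word
"rivalrival" contains "rliva"? No
Is rotation = No


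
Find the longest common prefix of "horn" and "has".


Word 1: "horn"
Word 2: "has"
Comparing from start:
  Pos 0: 'h' == 'h'
  Pos 1: 'o' != 'a' (stop)
LCP = "h" (length 1)


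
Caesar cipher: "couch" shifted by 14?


Word: "couch"
Shift: 14
Each letter → (letter + shift) mod 26:
  'c' (2) + 14 = 16 → 'q'
  'o' (14) + 14 = 2 → 'c'
  'u' (20) + 14 = 8 → 'i'
  'c' (2) + 14 = 16 → 'q'
  'h' (7) + 14 = 21 → 'v'
Result = "qciqv"


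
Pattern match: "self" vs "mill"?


Pattern of "self": [0, 1, 2, 3]
Pattern of "mill": [0, 1, 2, 2]
Patterns do not match
Same pattern = No


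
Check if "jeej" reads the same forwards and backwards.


Word: "jeej"
Reversed: "jeej"
Forward == Backward? jeej == jeej
Palindrome = Yes


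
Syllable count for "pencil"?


Word: "pencil"
Syllable breakdown: pen / cil
Counting: 2 parts
= 2 syllables


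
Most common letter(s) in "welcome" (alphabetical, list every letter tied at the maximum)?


Word: "welcome"
Letter counts:
  'c': 1
  'e': 2
  'l': 1
  'm': 1
  'o': 1
  'w': 1
Maximum count = 2
Most frequent = 'e' (2 times each)


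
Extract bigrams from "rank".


Word: "rank" (length 4)
Number of bigrams = 4 - 2 + 1 = 3
  Position 0: "ra"
  Position 1: "an"
  Position 2: "nk"
Bigrams = "ra", "an", "nk"


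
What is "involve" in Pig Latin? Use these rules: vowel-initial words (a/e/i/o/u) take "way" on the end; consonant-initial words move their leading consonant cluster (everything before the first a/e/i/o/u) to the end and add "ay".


Word: "involve"
Starts with vowel → add 'way'
Pig Latin = "involveway"


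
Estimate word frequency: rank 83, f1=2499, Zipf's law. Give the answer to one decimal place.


Zipf's law: f(r) = f(1) / r
f(1) = 2499
f(83) = 2499 / 83
= 30.1 occurrences


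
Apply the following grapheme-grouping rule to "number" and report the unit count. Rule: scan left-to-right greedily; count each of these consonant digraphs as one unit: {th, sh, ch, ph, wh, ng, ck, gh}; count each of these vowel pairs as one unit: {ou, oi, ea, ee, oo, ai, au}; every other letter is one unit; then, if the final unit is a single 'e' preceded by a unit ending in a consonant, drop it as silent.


Word: "number" (6 letters)
Left-to-right scan:
  1. 'n' (letter)
  2. 'u' (letter)
  3. 'm' (letter)
  4. 'b' (letter)
  5. 'e' (letter)
  6. 'r' (letter)
Units from scan: 6
Sound units = 6 units


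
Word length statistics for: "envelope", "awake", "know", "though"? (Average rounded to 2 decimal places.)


Lengths: "envelope"=8, "awake"=5, "know"=4, "though"=6
Sum = 23, Count = 4
Average = 23/4 = 5.75
= avg=5.75, min=4, max=8


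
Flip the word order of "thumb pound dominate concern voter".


Original: "thumb pound dominate concern voter"
Words (1..n): thumb | pound | dominate | concern | voter
Reversed (n..1): voter | concern | dominate | pound | thumb
Result = "voter concern dominate pound thumb"


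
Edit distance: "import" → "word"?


Word 1: "import" (length 6)
Word 2: "word" (length 4)
One optimal edit sequence (insert/delete/substitute each cost 1):
  1. delete 'i'  (+1)
  2. delete 'm'  (+1)
  3. substitute 'p' -> 'w'  (+1)
  4. keep 'o'
  5. keep 'r'
  6. substitute 't' -> 'd'  (+1)
Total edit operations: 4
Edit distance = 4


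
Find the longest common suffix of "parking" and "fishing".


Word 1: "parking"
Word 2: "fishing"
Comparing from end:
  Pos -1: 'g' == 'g'
  Pos -2: 'n' == 'n'
  Pos -3: 'i' == 'i'
  Pos -4: 'k' != 'h' (stop)
LCS = "ing" (length 3)


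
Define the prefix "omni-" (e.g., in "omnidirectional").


Prefix: omni-
Example: omnidirectional = omni- + directional
Meaning = all


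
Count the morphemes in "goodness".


Word: "goodness"
Morphemes: good + -ness
Each morpheme carries meaning
= 2 morphemes


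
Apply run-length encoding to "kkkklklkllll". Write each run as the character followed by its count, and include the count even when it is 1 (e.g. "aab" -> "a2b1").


String: "kkkklklkllll"
Scanning for consecutive runs:
  'k' x 4
  'l' x 1
  'k' x 1
  'l' x 1
  'k' x 1
  'l' x 4
RLE = "k4l1k1l1k1l4"


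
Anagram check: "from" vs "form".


Word 1: "from" → sorted: fmor
Word 2: "form" → sorted: fmor
Same letters? fmor == fmor
Anagram = Yes


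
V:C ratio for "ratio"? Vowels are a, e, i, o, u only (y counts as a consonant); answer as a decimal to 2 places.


Word: "ratio"
Vowels (a,e,i,o,u): 3
Consonants: 2
Ratio = 3/2
= 1.50


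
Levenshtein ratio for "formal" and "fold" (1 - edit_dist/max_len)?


Word 1: "formal" (length 6)
Word 2: "fold" (length 4)
One optimal edit sequence:
  1. keep 'f'
  2. keep 'o'
  3. delete 'r'  (+1)
  4. delete 'm'  (+1)
  5. substitute 'a' -> 'l'  (+1)
  6. substitute 'l' -> 'd'  (+1)
Edit distance = 4
Max length = max(6, 4) = 6
Similarity = 1 - 4/6
= 0.3333


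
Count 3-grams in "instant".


Word: "instant" (length 7)
Number of 3-grams = length - 3 + 1 = 7 - 3 + 1
= 5


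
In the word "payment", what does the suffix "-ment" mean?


Suffix: -ment
As in: payment -> pay + -ment
Meaning = result of action


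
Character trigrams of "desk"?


Word: "desk" (length 4)
Number of trigrams = 4 - 3 + 1 = 2
  Position 0: "des"
  Position 1: "esk"
Trigrams = "des", "esk"


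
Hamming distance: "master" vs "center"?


Comparing character by character (same length = 6):
  Pos 0: 'm' vs 'c' !=
  Pos 1: 'a' vs 'e' !=
  Pos 2: 's' vs 'n' !=
  Pos 3: 't' vs 't' =
  Pos 4: 'e' vs 'e' =
  Pos 5: 'r' vs 'r' =
Hamming distance = 3


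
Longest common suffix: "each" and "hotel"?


Word 1: "each"
Word 2: "hotel"
Comparing from end:
  Pos -1: 'h' != 'l' (stop)
LCS = "" (length 0)


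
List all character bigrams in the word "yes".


Word: "yes" (length 3)
Number of bigrams = 3 - 2 + 1 = 2
  Position 0: "ye"
  Position 1: "es"
Bigrams = "ye", "es"


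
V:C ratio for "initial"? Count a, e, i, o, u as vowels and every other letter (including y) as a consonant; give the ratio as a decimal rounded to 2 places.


Word: "initial"
Vowels (a,e,i,o,u): 4
Consonants: 3
Ratio = 4/3
= 1.33


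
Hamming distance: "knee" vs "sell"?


Comparing character by character (same length = 4):
  Pos 0: 'k' vs 's' !=
  Pos 1: 'n' vs 'e' !=
  Pos 2: 'e' vs 'l' !=
  Pos 3: 'e' vs 'l' !=
Hamming distance = 4


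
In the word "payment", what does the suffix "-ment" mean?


Suffix: -ment
Example: payment (pay + -ment)
Meaning = result of action


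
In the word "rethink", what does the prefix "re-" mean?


Prefix: re-
As in: rethink -> re- + think
Meaning = again


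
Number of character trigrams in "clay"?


Word: "clay" (length 4)
Number of 3-grams = length - 3 + 1 = 4 - 3 + 1
= 2


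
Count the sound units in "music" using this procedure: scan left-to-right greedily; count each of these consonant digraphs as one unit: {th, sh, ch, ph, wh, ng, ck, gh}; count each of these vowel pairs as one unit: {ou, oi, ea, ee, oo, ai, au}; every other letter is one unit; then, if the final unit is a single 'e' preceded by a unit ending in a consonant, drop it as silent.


Word: "music" (5 letters)
Left-to-right scan:
  (1) 'm' (letter)
  (2) 'u' (letter)
  (3) 's' (letter)
  (4) 'i' (letter)
  (5) 'c' (letter)
Units from scan: 5
Sound units = 5 units


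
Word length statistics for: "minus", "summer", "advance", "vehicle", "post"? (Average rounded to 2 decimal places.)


Lengths: "minus"=5, "summer"=6, "advance"=7, "vehicle"=7, "post"=4
Sum = 29, Count = 5
Average = 29/5 = 5.80
= avg=5.80, min=4, max=7


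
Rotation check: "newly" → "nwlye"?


Word: "newly", Candidate: "nwlye"
Method: check if candidate is substring of word+word
"newlynewly" contains "nwlye"? No
Is rotation = No


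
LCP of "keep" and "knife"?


Word 1: "keep"
Word 2: "knife"
Comparing from start:
  Pos 0: 'k' == 'k'
  Pos 1: 'e' != 'n' (stop)
LCP = "k" (length 1)


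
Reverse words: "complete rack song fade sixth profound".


Original: "complete rack song fade sixth profound"
Words (1..n): complete | rack | song | fade | sixth | profound
Reversed (n..1): profound | sixth | fade | song | rack | complete
Result = "profound sixth fade song rack complete"


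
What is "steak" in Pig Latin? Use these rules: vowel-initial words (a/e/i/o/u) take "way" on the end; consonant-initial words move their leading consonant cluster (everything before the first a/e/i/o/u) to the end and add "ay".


Word: "steak"
Starts with consonant(s) → move to end, add 'ay'
Consonant cluster: "st"
Pig Latin = "eakstay"


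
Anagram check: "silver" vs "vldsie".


Word 1: "silver" → sorted: eilrsv
Word 2: "vldsie" → sorted: deilsv
Same letters? eilrsv != deilsv
Anagram = No


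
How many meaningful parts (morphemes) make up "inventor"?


Word: "inventor"
Morphemes: invent + -or
Each morpheme carries meaning
= 2 morphemes


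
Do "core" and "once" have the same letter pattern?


Pattern of "core": [0, 1, 2, 3]
Pattern of "once": [0, 1, 2, 3]
Patterns match
Same pattern = Yes


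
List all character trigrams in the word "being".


Word: "being" (length 5)
Number of trigrams = 5 - 3 + 1 = 3
  Position 0: "bei"
  Position 1: "ein"
  Position 2: "ing"
Trigrams = "bei", "ein", "ing"


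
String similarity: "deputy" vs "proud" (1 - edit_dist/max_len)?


Word 1: "deputy" (length 6)
Word 2: "proud" (length 5)
One optimal edit sequence:
  1. substitute 'd' -> 'p'  (+1)
  2. substitute 'e' -> 'r'  (+1)
  3. substitute 'p' -> 'o'  (+1)
  4. keep 'u'
  5. delete 't'  (+1)
  6. substitute 'y' -> 'd'  (+1)
Edit distance = 5
Max length = max(6, 5) = 6
Similarity = 1 - 5/6
= 0.1667


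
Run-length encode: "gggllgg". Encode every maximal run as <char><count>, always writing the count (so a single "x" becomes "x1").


String: "gggllgg"
Scanning for consecutive runs:
  'g' x 3
  'l' x 2
  'g' x 2
RLE = "g3l2g2"


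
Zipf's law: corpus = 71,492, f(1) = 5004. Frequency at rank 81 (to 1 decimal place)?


Zipf's law: f(r) = f(1) / r
f(1) = 5004
f(81) = 5004 / 81
= 61.8 occurrences


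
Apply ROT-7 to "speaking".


Word: "speaking"
Shift: 7
Each letter → (letter + shift) mod 26:
  's' (18) + 7 = 25 → 'z'
  'p' (15) + 7 = 22 → 'w'
  'e' (4) + 7 = 11 → 'l'
  'a' (0) + 7 = 7 → 'h'
  'k' (10) + 7 = 17 → 'r'
  'i' (8) + 7 = 15 → 'p'
  'n' (13) + 7 = 20 → 'u'
  'g' (6) + 7 = 13 → 'n'
Result = "zwlhrpun"


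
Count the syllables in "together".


Word: "together"
Syllable breakdown: to | geth | er
Counting: 3 parts
= 3 syllables


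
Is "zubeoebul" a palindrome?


Word: "zubeoebul"
Reversed: "lubeoebuz"
Forward == Backward? zubeoebul != lubeoebuz
Palindrome = No


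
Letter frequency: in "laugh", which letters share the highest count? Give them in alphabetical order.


Word: "laugh"
Letter counts:
  'a': 1
  'g': 1
  'h': 1
  'l': 1
  'u': 1
Maximum count = 1
Most frequent = 'a', 'g', 'h', 'l', 'u' (1 time each)


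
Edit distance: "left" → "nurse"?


Word 1: "left" (length 4)
Word 2: "nurse" (length 5)
One optimal edit sequence (insert/delete/substitute each cost 1):
  1. insert 'n'  (+1)
  2. substitute 'l' -> 'u'  (+1)
  3. substitute 'e' -> 'r'  (+1)
  4. substitute 'f' -> 's'  (+1)
  5. substitute 't' -> 'e'  (+1)
Total edit operations: 5
Edit distance = 5


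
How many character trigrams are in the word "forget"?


Word: "forget" (length 6)
Number of 3-grams = length - 3 + 1 = 6 - 3 + 1
= 4


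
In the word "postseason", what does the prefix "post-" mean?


Prefix: post-
As in: postseason -> post- + season
Meaning = after


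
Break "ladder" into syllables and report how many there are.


Word: "ladder"
Syllable breakdown: lad-der
Counting: 2 parts
= 2 syllables


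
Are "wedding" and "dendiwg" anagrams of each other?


Word 1: "wedding" → sorted: ddeginw
Word 2: "dendiwg" → sorted: ddeginw
Same letters? ddeginw == ddeginw
Anagram = Yes


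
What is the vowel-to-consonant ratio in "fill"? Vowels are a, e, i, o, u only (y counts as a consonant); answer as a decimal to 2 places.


Word: "fill"
Vowels (a,e,i,o,u): 1
Consonants: 3
Ratio = 1/3
= 0.33


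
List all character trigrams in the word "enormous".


Word: "enormous" (length 8)
Number of trigrams = 8 - 3 + 1 = 6
  Position 0: "eno"
  Position 1: "nor"
  Position 2: "orm"
  Position 3: "rmo"
  Position 4: "mou"
  Position 5: "ous"
Trigrams = "eno", "nor", "orm", "rmo", "mou", "ous"


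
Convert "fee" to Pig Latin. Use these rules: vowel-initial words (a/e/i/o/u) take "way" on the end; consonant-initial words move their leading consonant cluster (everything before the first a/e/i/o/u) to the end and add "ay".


Word: "fee"
Starts with consonant(s) → move to end, add 'ay'
Consonant cluster: "f"
Pig Latin = "eefay"


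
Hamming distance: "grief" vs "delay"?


Comparing character by character (same length = 5):
  Pos 0: 'g' vs 'd' !=
  Pos 1: 'r' vs 'e' !=
  Pos 2: 'i' vs 'l' !=
  Pos 3: 'e' vs 'a' !=
  Pos 4: 'f' vs 'y' !=
Hamming distance = 5


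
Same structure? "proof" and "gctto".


Pattern of "proof": [0, 1, 2, 2, 3]
Pattern of "gctto": [0, 1, 2, 2, 3]
Patterns match
Same pattern = Yes


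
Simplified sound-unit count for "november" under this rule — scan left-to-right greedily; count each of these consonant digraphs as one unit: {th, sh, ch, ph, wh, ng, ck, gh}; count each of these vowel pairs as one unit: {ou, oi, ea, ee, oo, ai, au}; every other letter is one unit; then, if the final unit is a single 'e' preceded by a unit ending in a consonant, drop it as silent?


Word: "november" (8 letters)
Left-to-right scan:
  (1) 'n' (letter)
  (2) 'o' (letter)
  (3) 'v' (letter)
  (4) 'e' (letter)
  (5) 'm' (letter)
  (6) 'b' (letter)
  (7) 'e' (letter)
  (8) 'r' (letter)
Units from scan: 8
Sound units = 8 units


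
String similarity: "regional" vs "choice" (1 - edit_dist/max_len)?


Word 1: "regional" (length 8)
Word 2: "choice" (length 6)
One optimal edit sequence:
  1. delete 'r'  (+1)
  2. delete 'e'  (+1)
  3. substitute 'g' -> 'c'  (+1)
  4. substitute 'i' -> 'h'  (+1)
  5. keep 'o'
  6. substitute 'n' -> 'i'  (+1)
  7. substitute 'a' -> 'c'  (+1)
  8. substitute 'l' -> 'e'  (+1)
Edit distance = 7
Max length = max(8, 6) = 8
Similarity = 1 - 7/8
= 0.1250


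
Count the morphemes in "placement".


Word: "placement"
Morphemes: place / -ment
Each morpheme carries meaning
= 2 morphemes


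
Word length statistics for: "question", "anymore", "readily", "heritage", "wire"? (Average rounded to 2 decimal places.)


Lengths: "question"=8, "anymore"=7, "readily"=7, "heritage"=8, "wire"=4
Sum = 34, Count = 5
Average = 34/5 = 6.80
= avg=6.80, min=4, max=8


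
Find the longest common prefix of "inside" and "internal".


Word 1: "inside"
Word 2: "internal"
Comparing from start:
  Pos 0: 'i' == 'i'
  Pos 1: 'n' == 'n'
  Pos 2: 's' != 't' (stop)
LCP = "in" (length 2)


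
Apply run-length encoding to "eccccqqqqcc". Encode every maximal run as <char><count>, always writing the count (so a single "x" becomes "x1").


String: "eccccqqqqcc"
Scanning for consecutive runs:
  'e' x 1
  'c' x 4
  'q' x 4
  'c' x 2
RLE = "e1c4q4c2"


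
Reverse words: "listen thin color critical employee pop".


Original: "listen thin color critical employee pop"
Words (1..n): listen | thin | color | critical | employee | pop
Reversed (n..1): pop | employee | critical | color | thin | listen
Result = "pop employee critical color thin listen"


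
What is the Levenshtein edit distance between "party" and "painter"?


Word 1: "party" (length 5)
Word 2: "painter" (length 7)
One optimal edit sequence (insert/delete/substitute each cost 1):
  1. keep 'p'
  2. keep 'a'
  3. insert 'i'  (+1)
  4. substitute 'r' -> 'n'  (+1)
  5. keep 't'
  6. insert 'e'  (+1)
  7. substitute 'y' -> 'r'  (+1)
Total edit operations: 4
Edit distance = 4


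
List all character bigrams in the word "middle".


Word: "middle" (length 6)
Number of bigrams = 6 - 2 + 1 = 5
  Position 0: "mi"
  Position 1: "id"
  Position 2: "dd"
  Position 3: "dl"
  Position 4: "le"
Bigrams = "mi", "id", "dd", "dl", "le"


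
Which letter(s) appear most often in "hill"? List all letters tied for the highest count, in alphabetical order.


Word: "hill"
Letter counts:
  'h': 1
  'i': 1
  'l': 2
Maximum count = 2
Most frequent = 'l' (2 times each)


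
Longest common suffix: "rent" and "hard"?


Word 1: "rent"
Word 2: "hard"
Comparing from end:
  Pos -1: 't' != 'd' (stop)
LCS = "" (length 0)


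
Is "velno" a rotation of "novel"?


Word: "novel", Candidate: "velno"
Method: check if candidate is substring of word+word
"novelnovel" contains "velno"? Yes
Is rotation = Yes


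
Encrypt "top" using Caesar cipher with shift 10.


Word: "top"
Shift: 10
Each letter → (letter + shift) mod 26:
  't' (19) + 10 = 3 → 'd'
  'o' (14) + 10 = 24 → 'y'
  'p' (15) + 10 = 25 → 'z'
Result = "dyz"


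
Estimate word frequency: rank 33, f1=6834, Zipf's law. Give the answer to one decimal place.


Zipf's law: f(r) = f(1) / r
f(1) = 6834
f(33) = 6834 / 33
= 207.1 occurrences


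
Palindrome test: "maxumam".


Word: "maxumam"
Reversed: "mamuxam"
Forward == Backward? maxumam != mamuxam
Palindrome = No


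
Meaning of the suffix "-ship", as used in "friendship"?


Suffix: -ship
Example: friendship (friend + -ship)
Meaning = state / position


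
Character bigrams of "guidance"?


Word: "guidance" (length 8)
Number of bigrams = 8 - 2 + 1 = 7
  Position 0: "gu"
  Position 1: "ui"
  Position 2: "id"
  Position 3: "da"
  Position 4: "an"
  Position 5: "nc"
  Position 6: "ce"
Bigrams = "gu", "ui", "id", "da", "an", "nc", "ce"
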